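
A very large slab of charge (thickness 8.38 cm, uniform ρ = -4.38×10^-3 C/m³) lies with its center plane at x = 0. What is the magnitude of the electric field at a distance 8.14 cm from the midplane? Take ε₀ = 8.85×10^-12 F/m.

|E| ≈ 2.07×10^7 N/C

The point |x| = 8.14 cm lies outside the slab (half-thickness 0.0419 m). A symmetric pillbox spanning the full slab encloses Q_enc = ρ·d·A.
Flux = 2EA ⇒ E = |ρ|d/(2ε₀), independent of distance outside.
E = (4.38e-3)(0.0838)/(2·8.85×10^-12) = 2.07×10^7 N/C.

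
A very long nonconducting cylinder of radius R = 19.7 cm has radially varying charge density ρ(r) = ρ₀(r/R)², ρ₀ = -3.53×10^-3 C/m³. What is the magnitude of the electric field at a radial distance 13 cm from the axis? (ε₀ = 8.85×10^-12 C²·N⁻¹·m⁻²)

|E| ≈ 5.65×10^6 N/C

Choose a coaxial cylinder of radius r = 13 cm (arbitrary length L) as the Gaussian surface (r < R).
Integrating ρ over the cross-section to radius r: λ_enc = (2πρ₀/R²) ∫₀^r r'^3 dr' = 2πρ₀ r^4/(4·R²) = -4.081×10^-5 C/m.
Since E is radial and uniform over the curved surface, Φ = E·2πrL = Q_enc/ε₀ = λ_enc L/ε₀.
E = |λ_enc|/(2πε₀r) = (4.081×10^-5)/(2π·8.85×10^-12·0.13) = 5.65×10^6 N/C.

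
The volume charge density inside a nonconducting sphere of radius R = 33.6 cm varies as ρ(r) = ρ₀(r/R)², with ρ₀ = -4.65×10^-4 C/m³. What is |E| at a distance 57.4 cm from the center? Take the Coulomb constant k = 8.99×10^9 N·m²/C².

E ≈ 1.21×10^6 N/C

Take a concentric spherical Gaussian surface of radius r = 57.4 cm (r > R, all charge enclosed).
Q_enc = 4π ∫₀^R ρ₀(r'/R)^2 r'² dr' = 4πρ₀R³/5 = -4.433×10^-5 C.
Gauss's law: E·4πr² = Q_enc/ε₀.
E = k|Q_enc|/r² = (8.99×10^9)(4.433×10^-5)/(0.574)² = 1.21e6 N/C.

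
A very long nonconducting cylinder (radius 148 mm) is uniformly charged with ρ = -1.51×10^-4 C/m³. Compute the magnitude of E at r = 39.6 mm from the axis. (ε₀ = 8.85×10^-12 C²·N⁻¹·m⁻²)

By cylindrical symmetry E is radial; use a coaxial Gaussian cylinder of radius 39.6 mm and length L (r < R).
Enclosed charge per unit length: λ_enc = ρ·πr² = (-1.51e-4)π(0.0396)² = -7.439e-7 C/m.
Applying ∮E·dA = Q_enc/ε₀ with the end caps contributing no flux:
E = |λ_enc|/(2πε₀r) = (7.439×10^-7)/(2π·8.85×10^-12·0.0396) = 3.38e5 N/C.

3.38×10^5 V/m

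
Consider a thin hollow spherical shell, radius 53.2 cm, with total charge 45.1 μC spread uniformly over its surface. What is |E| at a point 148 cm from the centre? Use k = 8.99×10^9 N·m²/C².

|E| ≈ 1.85×10^5 N/C

Use a concentric Gaussian sphere at r = 148 cm (r > 53.2 cm).
The entire shell is enclosed: Q_enc = 4.51×10^-5 C.
Gauss's law: E·4πr² = Q_enc/ε₀.
E = k|Q_enc|/r² = (8.99×10^9)(4.51e-5)/(1.48)² = 1.85×10^5 N/C.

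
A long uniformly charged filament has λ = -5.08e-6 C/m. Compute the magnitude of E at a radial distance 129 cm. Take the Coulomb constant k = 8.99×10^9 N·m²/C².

Choose a coaxial cylinder of radius r = 129 cm (arbitrary length L) as the Gaussian surface.
Q_enc = λL, so λ_enc = -5.08e-6 C/m.
Applying ∮E·dA = Q_enc/ε₀ with the end caps contributing no flux:
E = 2k|λ_enc|/r = 2(8.99×10^9)(5.08e-6)/(1.29) = 7.08×10^4 N/C.

E = 7.08×10^4 N/C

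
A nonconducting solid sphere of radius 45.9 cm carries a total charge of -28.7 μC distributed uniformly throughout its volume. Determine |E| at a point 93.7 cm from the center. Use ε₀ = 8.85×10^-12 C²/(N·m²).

Take a concentric spherical Gaussian surface of radius r = 93.7 cm (r > R, so the entire charge is enclosed).
Q_enc = -28.7 μC = -2.87×10^-5 C.
By Gauss's law, ∮E·dA = E·4πr² = Q_enc/ε₀.
E = |Q_enc|/(4πε₀r²) = (2.87×10^-5)/(4π·8.85×10^-12·(0.937)²) = 2.94e5 N/C.

2.94×10^5 N/C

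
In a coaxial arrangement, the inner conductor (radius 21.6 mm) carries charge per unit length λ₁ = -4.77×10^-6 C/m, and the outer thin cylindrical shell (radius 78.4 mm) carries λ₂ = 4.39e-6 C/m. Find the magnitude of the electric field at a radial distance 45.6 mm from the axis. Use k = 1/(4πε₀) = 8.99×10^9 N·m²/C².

By cylindrical symmetry E is radial; use a coaxial Gaussian cylinder of radius 45.6 mm and length L (between the conductors, 21.6 mm < r < 78.4 mm).
Only the inner wire is enclosed; the outer shell contributes nothing inside itself. λ_enc = λ₁ = -4.77×10^-6 C/m.
By Gauss's law (flux through the curved wall only), E·2πrL = λ_enc L/ε₀.
E = 2k|λ_enc|/r = 2(8.99×10^9)(4.77×10^-6)/(0.0456) = 1.88e6 N/C.

E ≈ 1.88×10^6 N/C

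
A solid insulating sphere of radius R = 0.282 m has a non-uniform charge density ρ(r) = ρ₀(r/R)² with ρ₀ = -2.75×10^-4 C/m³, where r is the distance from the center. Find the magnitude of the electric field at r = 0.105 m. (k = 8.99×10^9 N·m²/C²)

By spherical symmetry E is radial; choose a Gaussian sphere of radius r = 0.105 m (r < R).
Integrate the density: Q_enc = 4π ∫₀^r ρ₀(r'/R)^2 r'² dr' = 4πρ₀ r^5/(5·R²) = -1.109×10^-7 C.
Applying ∮E·dA = Q_enc/ε₀ with Φ = E(4πr²):
E = k|Q_enc|/r² = (8.99×10^9)(1.109×10^-7)/(0.105)² = 9.04e4 N/C.

|E| ≈ 9.04×10^4 N/C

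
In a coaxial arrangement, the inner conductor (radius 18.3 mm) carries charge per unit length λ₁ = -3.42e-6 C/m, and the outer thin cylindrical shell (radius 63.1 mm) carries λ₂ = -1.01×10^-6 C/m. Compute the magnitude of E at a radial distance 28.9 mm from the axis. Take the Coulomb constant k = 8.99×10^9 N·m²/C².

2.13×10^6 V/m

Choose a coaxial cylinder of radius r = 28.9 mm (arbitrary length L) as the Gaussian surface (between the conductors, 18.3 mm < r < 63.1 mm).
Only the inner wire is enclosed; the outer shell contributes nothing inside itself. λ_enc = λ₁ = -3.42×10^-6 C/m.
Since E is radial and uniform over the curved surface, Φ = E·2πrL = Q_enc/ε₀ = λ_enc L/ε₀.
E = 2k|λ_enc|/r = 2(8.99×10^9)(3.42e-6)/(0.0289) = 2.13×10^6 N/C.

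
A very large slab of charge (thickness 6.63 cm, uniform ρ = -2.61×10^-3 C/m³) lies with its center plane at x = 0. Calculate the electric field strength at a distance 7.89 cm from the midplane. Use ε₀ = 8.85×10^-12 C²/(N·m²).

The point |x| = 7.89 cm lies outside the slab (half-thickness 0.03315 m). A symmetric pillbox spanning the full slab encloses Q_enc = ρ·d·A.
Flux = 2EA ⇒ E = |ρ|d/(2ε₀), independent of distance outside.
E = (2.61×10^-3)(0.0663)/(2·8.85×10^-12) = 9.78e6 N/C.

E ≈ 9.78×10^6 V/m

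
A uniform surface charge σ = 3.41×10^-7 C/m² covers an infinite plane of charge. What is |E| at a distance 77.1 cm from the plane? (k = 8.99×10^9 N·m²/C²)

Choose a cylindrical pillbox piercing the sheet, end faces (area A) parallel to it.
Flux Φ = 2EA and Q_enc = σA, so 2EA = σA/ε₀ ⇒ E = |σ|/(2ε₀), independent of distance.
E = 2πk|σ| = 2π(8.99×10^9)(3.41×10^-7) = 1.93×10^4 N/C.

1.93×10^4 N/C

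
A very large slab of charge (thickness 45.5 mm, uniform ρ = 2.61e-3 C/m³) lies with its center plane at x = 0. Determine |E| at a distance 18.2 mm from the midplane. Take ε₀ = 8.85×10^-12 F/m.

E ≈ 5.37×10^6 N/C

By symmetry E is perpendicular to the slab. A Gaussian pillbox from −18.2 mm to +18.2 mm (face area A) lies entirely within the slab.
Q_enc = ρ·(2x)·A and flux = 2EA, so 2EA = 2ρxA/ε₀ ⇒ E = |ρ|x/ε₀.
E = (2.61e-3)(0.0182)/(8.85×10^-12) = 5.37×10^6 N/C.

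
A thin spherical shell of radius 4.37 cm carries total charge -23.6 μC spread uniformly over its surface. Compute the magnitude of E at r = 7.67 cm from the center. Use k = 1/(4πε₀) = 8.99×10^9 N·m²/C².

Symmetry ⇒ E = E(r) r̂. Gaussian sphere of radius r = 7.67 cm (r > 4.37 cm).
The entire shell is enclosed: Q_enc = -2.36×10^-5 C.
Gauss's law: E·4πr² = Q_enc/ε₀.
E = k|Q_enc|/r² = (8.99×10^9)(2.36×10^-5)/(0.0767)² = 3.61×10^7 N/C.

E = 3.61×10^7 N/C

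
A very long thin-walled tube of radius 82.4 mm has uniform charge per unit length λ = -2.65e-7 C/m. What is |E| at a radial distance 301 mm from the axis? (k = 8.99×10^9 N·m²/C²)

|E| = 1.58×10^4 V/m

By cylindrical symmetry E is radial; use a coaxial Gaussian cylinder of radius 301 mm and length L (r > 82.4 mm).
The full line charge is enclosed: λ_enc = -2.65×10^-7 C/m.
Gauss's law: E·2πrL = λ_enc L/ε₀.
E = 2k|λ_enc|/r = 2(8.99×10^9)(2.65×10^-7)/(0.301) = 1.58×10^4 N/C.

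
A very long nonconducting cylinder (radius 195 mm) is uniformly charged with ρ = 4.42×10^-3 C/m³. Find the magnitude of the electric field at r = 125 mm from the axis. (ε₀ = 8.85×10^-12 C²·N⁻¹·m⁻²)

|E| = 3.12e7 V/m

Take a coaxial cylindrical Gaussian surface of radius r = 125 mm and length L (r < R).
Charge inside radius r per length L is ρ·πr²·L, so λ_enc = ρπr² = 2.17e-4 C/m.
Gauss's law: E·2πrL = λ_enc L/ε₀.
E = |λ_enc|/(2πε₀r) = (2.17×10^-4)/(2π·8.85×10^-12·0.125) = 3.12×10^7 N/C.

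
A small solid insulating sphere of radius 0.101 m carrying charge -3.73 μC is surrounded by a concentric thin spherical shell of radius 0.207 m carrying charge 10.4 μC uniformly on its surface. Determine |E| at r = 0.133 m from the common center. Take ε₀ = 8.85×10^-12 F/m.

Use a concentric Gaussian sphere at r = 0.133 m (between the bodies, 0.101 m < r < 0.207 m).
Only the inner charge is enclosed; the outer shell contributes nothing inside itself. Q_enc = -3.73 μC = -3.73×10^-6 C.
Applying ∮E·dA = Q_enc/ε₀ with Φ = E(4πr²):
E = |Q_enc|/(4πε₀r²) = (3.73×10^-6)/(4π·8.85×10^-12·(0.133)²) = 1.90×10^6 N/C.

E = 1.90e6 N/C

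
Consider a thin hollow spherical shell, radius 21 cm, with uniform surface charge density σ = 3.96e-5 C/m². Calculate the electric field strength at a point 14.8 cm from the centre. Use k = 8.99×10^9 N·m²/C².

E = 0 (no enclosed charge)

Symmetry ⇒ E = E(r) r̂. Gaussian sphere of radius r = 14.8 cm (inside the shell, r < 21 cm).
All the charge is outside the Gaussian surface: Q_enc = 0, hence E = 0 everywhere inside the shell.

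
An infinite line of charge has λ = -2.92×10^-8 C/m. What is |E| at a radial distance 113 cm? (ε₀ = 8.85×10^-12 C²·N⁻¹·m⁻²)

E = 465 N/C

By cylindrical symmetry E is radial; use a coaxial Gaussian cylinder of radius 113 cm and length L.
Q_enc = λL, so λ_enc = -2.92×10^-8 C/m.
By Gauss's law (flux through the curved wall only), E·2πrL = λ_enc L/ε₀.
E = |λ_enc|/(2πε₀r) = (2.92×10^-8)/(2π·8.85×10^-12·1.13) = 465 N/C.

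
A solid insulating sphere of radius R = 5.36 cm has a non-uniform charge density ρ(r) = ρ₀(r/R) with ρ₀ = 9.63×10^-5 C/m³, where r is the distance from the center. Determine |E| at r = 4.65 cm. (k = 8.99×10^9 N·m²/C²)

E ≈ 1.10×10^5 N/C

By spherical symmetry E is radial; choose a Gaussian sphere of radius r = 4.65 cm (r < R).
Integrate the density: Q_enc = 4π ∫₀^r ρ₀(r'/R)^1 r'² dr' = 4πρ₀ r^4/(4·R) = 2.639×10^-8 C.
Since E is radial and uniform over the Gaussian sphere, Φ = E·4πr² = Q_enc/ε₀.
E = k|Q_enc|/r² = (8.99×10^9)(2.639e-8)/(0.0465)² = 1.10e5 N/C.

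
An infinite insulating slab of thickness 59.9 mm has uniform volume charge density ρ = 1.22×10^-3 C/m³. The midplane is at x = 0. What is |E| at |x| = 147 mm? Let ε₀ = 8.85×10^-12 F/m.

The point |x| = 147 mm lies outside the slab (half-thickness 0.02995 m). A symmetric pillbox spanning the full slab encloses Q_enc = ρ·d·A.
Flux = 2EA ⇒ E = |ρ|d/(2ε₀), independent of distance outside.
E = (1.22×10^-3)(0.0599)/(2·8.85×10^-12) = 4.13×10^6 N/C.

|E| = 4.13×10^6 V/m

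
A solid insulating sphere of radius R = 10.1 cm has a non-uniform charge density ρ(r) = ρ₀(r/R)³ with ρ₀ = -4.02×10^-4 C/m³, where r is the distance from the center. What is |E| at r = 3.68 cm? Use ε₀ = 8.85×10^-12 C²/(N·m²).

By spherical symmetry E is radial; choose a Gaussian sphere of radius r = 3.68 cm (r < R).
Integrate the density: Q_enc = 4π ∫₀^r ρ₀(r'/R)^3 r'² dr' = 4πρ₀ r^6/(6·R³) = -2.03×10^-9 C.
By Gauss's law, ∮E·dA = E·4πr² = Q_enc/ε₀.
E = |Q_enc|/(4πε₀r²) = (2.03e-9)/(4π·8.85×10^-12·(0.0368)²) = 1.35×10^4 N/C.

|E| = 1.35×10^4 N/C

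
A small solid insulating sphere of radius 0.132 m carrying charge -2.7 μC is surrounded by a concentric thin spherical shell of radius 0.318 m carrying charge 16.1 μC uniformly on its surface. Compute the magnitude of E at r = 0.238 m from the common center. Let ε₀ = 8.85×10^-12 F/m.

|E| = 4.29×10^5 N/C

By spherical symmetry E is radial; choose a Gaussian sphere of radius r = 0.238 m (between the bodies, 0.132 m < r < 0.318 m).
The shell at 0.318 m lies outside the Gaussian surface, so Q_enc = -2.7 μC = -2.70×10^-6 C.
Since E is radial and uniform over the Gaussian sphere, Φ = E·4πr² = Q_enc/ε₀.
E = |Q_enc|/(4πε₀r²) = (2.70×10^-6)/(4π·8.85×10^-12·(0.238)²) = 4.29×10^5 N/C.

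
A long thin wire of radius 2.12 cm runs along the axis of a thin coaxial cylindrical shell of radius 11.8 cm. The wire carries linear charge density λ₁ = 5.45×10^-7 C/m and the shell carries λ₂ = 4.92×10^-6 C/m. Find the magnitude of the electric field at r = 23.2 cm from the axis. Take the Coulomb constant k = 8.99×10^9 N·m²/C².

E ≈ 4.24×10^5 N/C

By cylindrical symmetry E is radial; use a coaxial Gaussian cylinder of radius 23.2 cm and length L (r > 11.8 cm, enclosing both).
λ_enc = λ₁ + λ₂ = (5.45×10^-7) + (4.92×10^-6) = 5.465×10^-6 C/m.
Since E is radial and uniform over the curved surface, Φ = E·2πrL = Q_enc/ε₀ = λ_enc L/ε₀.
E = 2k|λ_enc|/r = 2(8.99×10^9)(5.465×10^-6)/(0.232) = 4.24e5 N/C.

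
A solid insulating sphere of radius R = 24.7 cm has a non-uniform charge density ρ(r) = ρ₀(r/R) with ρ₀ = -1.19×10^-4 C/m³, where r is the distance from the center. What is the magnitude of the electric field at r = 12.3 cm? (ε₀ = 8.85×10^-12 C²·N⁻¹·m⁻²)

Symmetry ⇒ E = E(r) r̂. Gaussian sphere of radius r = 12.3 cm (r < R).
Integrate the density: Q_enc = 4π ∫₀^r ρ₀(r'/R)^1 r'² dr' = 4πρ₀ r^4/(4·R) = -3.464e-7 C.
Since E is radial and uniform over the Gaussian sphere, Φ = E·4πr² = Q_enc/ε₀.
E = |Q_enc|/(4πε₀r²) = (3.464×10^-7)/(4π·8.85×10^-12·(0.123)²) = 2.06×10^5 N/C.

E ≈ 2.06×10^5 N/C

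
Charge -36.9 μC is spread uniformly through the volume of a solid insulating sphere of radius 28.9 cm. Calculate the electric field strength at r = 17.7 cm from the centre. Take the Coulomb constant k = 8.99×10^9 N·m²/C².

By spherical symmetry E is radial; choose a Gaussian sphere of radius r = 17.7 cm (r < R).
For a uniform sphere the enclosed fraction is (r/R)³, so Q_enc = (-36.9 μC)(0.177/0.289)³ = -8.477×10^-6 C.
Applying ∮E·dA = Q_enc/ε₀ with Φ = E(4πr²):
E = k|Q_enc|/r² = (8.99×10^9)(8.477×10^-6)/(0.177)² = 2.43e6 N/C.

E ≈ 2.43×10^6 N/C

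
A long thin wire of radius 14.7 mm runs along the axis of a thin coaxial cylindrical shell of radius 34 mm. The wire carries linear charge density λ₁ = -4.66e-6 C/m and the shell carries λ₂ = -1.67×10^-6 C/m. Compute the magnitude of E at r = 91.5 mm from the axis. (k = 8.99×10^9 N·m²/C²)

E ≈ 1.24×10^6 V/m

Choose a coaxial cylinder of radius r = 91.5 mm (arbitrary length L) as the Gaussian surface (r > 34 mm, enclosing both).
λ_enc = λ₁ + λ₂ = (-4.66×10^-6) + (-1.67e-6) = -6.33×10^-6 C/m.
Applying ∮E·dA = Q_enc/ε₀ with the end caps contributing no flux:
E = 2k|λ_enc|/r = 2(8.99×10^9)(6.33×10^-6)/(0.0915) = 1.24×10^6 N/C.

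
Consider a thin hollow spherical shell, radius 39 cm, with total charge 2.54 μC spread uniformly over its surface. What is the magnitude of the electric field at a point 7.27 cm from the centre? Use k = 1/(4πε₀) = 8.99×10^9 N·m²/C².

|E| = 0 N/C

By spherical symmetry E is radial; choose a Gaussian sphere of radius r = 7.27 cm (inside the shell, r < 39 cm).
All the charge is outside the Gaussian surface: Q_enc = 0, hence E = 0 everywhere inside the shell.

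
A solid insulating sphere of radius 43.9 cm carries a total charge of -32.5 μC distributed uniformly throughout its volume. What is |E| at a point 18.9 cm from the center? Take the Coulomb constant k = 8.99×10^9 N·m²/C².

|E| ≈ 6.53e5 V/m

Symmetry ⇒ E = E(r) r̂. Gaussian sphere of radius r = 18.9 cm (r < R).
Only the charge within r is enclosed: Q_enc = Q·(r/R)³ = (-32.5 μC)·(18.9 cm/43.9 cm)³ = -2.593×10^-6 C.
By Gauss's law, ∮E·dA = E·4πr² = Q_enc/ε₀.
E = k|Q_enc|/r² = (8.99×10^9)(2.593×10^-6)/(0.189)² = 6.53×10^5 N/C.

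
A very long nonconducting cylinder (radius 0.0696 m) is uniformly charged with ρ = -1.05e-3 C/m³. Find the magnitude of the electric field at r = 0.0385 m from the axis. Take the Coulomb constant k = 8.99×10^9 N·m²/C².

Choose a coaxial cylinder of radius r = 0.0385 m (arbitrary length L) as the Gaussian surface (r < R).
Enclosed charge per unit length: λ_enc = ρ·πr² = (-1.05×10^-3)π(0.0385)² = -4.889e-6 C/m.
By Gauss's law (flux through the curved wall only), E·2πrL = λ_enc L/ε₀.
E = 2k|λ_enc|/r = 2(8.99×10^9)(4.889e-6)/(0.0385) = 2.28×10^6 N/C.

|E| = 2.28e6 V/m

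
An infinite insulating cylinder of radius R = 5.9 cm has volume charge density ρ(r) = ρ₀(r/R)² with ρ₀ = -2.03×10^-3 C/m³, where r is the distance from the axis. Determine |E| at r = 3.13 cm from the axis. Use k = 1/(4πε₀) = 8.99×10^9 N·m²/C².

By cylindrical symmetry E is radial; use a coaxial Gaussian cylinder of radius 3.13 cm and length L (r < R).
Integrating ρ over the cross-section to radius r: λ_enc = (2πρ₀/R²) ∫₀^r r'^3 dr' = 2πρ₀ r^4/(4·R²) = -8.792×10^-7 C/m.
Applying ∮E·dA = Q_enc/ε₀ with the end caps contributing no flux:
E = 2k|λ_enc|/r = 2(8.99×10^9)(8.792e-7)/(0.0313) = 5.05×10^5 N/C.

E ≈ 5.05×10^5 V/m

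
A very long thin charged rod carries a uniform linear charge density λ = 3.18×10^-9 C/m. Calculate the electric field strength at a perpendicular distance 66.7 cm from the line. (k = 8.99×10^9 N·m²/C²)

By cylindrical symmetry E is radial; use a coaxial Gaussian cylinder of radius 66.7 cm and length L.
Q_enc = λL, so λ_enc = 3.18×10^-9 C/m.
Since E is radial and uniform over the curved surface, Φ = E·2πrL = Q_enc/ε₀ = λ_enc L/ε₀.
E = 2k|λ_enc|/r = 2(8.99×10^9)(3.18×10^-9)/(0.667) = 85.7 N/C.

E = 85.7 V/m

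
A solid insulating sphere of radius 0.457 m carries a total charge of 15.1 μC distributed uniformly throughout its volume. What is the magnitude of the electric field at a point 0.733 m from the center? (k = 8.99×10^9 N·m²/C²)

Use a concentric Gaussian sphere at r = 0.733 m (r > R, so the entire charge is enclosed).
Q_enc = 15.1 μC = 1.51×10^-5 C.
Applying ∮E·dA = Q_enc/ε₀ with Φ = E(4πr²):
E = k|Q_enc|/r² = (8.99×10^9)(1.51×10^-5)/(0.733)² = 2.53×10^5 N/C.

E ≈ 2.53×10^5 N/C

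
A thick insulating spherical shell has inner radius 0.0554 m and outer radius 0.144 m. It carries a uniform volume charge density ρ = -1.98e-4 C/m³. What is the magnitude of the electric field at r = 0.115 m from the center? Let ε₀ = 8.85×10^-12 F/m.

Symmetry ⇒ E = E(r) r̂. Gaussian sphere of radius r = 0.115 m (within the shell material, 0.0554 m < r < 0.144 m).
Enclosed charge is the volume from a to r: Q_enc = (4π/3)ρ(r³ − a³) = -1.12×10^-6 C.
By Gauss's law, ∮E·dA = E·4πr² = Q_enc/ε₀.
E = |Q_enc|/(4πε₀r²) = (1.12×10^-6)/(4π·8.85×10^-12·(0.115)²) = 7.62×10^5 N/C.

E ≈ 7.62×10^5 V/m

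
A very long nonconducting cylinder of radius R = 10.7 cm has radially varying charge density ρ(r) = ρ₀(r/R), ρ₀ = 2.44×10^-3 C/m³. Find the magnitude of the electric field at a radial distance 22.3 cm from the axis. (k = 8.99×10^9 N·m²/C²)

E = 4.72×10^6 V/m

Coaxial Gaussian cylinder, radius r = 22.3 cm, length L (r > R, full charge per length enclosed).
λ_enc = 2π ∫₀^R ρ₀(r'/R)^1 r' dr' = 2πρ₀R²/3 = 5.851e-5 C/m.
Applying ∮E·dA = Q_enc/ε₀ with the end caps contributing no flux:
E = 2k|λ_enc|/r = 2(8.99×10^9)(5.851×10^-5)/(0.223) = 4.72e6 N/C.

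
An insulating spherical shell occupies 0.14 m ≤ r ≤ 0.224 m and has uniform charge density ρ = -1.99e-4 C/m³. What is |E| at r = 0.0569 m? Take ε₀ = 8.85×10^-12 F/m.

E = 0

Symmetry ⇒ E = E(r) r̂. Gaussian sphere of radius r = 0.0569 m (r < 0.14 m, inside the empty cavity).
Q_enc = 0 (all charge lies at larger r); Gauss's law gives E = 0.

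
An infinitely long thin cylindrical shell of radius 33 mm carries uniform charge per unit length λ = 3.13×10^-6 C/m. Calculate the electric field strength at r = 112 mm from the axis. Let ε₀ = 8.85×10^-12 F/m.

Take a coaxial cylindrical Gaussian surface of radius r = 112 mm and length L (r > 33 mm).
The full line charge is enclosed: λ_enc = 3.13×10^-6 C/m.
Since E is radial and uniform over the curved surface, Φ = E·2πrL = Q_enc/ε₀ = λ_enc L/ε₀.
E = |λ_enc|/(2πε₀r) = (3.13×10^-6)/(2π·8.85×10^-12·0.112) = 5.03×10^5 N/C.

E ≈ 5.03×10^5 N/C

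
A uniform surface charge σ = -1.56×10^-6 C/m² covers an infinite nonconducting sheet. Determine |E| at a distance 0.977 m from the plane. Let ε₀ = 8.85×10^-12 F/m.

Choose a cylindrical pillbox piercing the sheet, end faces (area A) parallel to it.
Flux Φ = 2EA and Q_enc = σA, so 2EA = σA/ε₀ ⇒ E = |σ|/(2ε₀), independent of distance.
E = |σ|/(2ε₀) = (1.56×10^-6)/(2·8.85×10^-12) = 8.81×10^4 N/C.

|E| = 8.81×10^4 N/C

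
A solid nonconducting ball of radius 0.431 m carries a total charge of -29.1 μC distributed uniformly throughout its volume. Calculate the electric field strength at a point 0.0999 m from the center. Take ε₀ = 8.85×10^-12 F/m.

Symmetry ⇒ E = E(r) r̂. Gaussian sphere of radius r = 0.0999 m (r < R).
Only the charge within r is enclosed: Q_enc = Q·(r/R)³ = (-29.1 μC)·(0.0999 m/0.431 m)³ = -3.624e-7 C.
Since E is radial and uniform over the Gaussian sphere, Φ = E·4πr² = Q_enc/ε₀.
E = |Q_enc|/(4πε₀r²) = (3.624×10^-7)/(4π·8.85×10^-12·(0.0999)²) = 3.26×10^5 N/C.

E ≈ 3.26×10^5 N/C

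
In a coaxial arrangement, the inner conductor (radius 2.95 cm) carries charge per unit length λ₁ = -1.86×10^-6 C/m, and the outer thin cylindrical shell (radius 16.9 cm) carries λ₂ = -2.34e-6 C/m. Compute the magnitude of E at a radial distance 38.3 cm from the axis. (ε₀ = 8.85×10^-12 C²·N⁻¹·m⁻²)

Coaxial Gaussian cylinder, radius r = 38.3 cm, length L (r > 16.9 cm, enclosing both).
λ_enc = λ₁ + λ₂ = (-1.86e-6) + (-2.34×10^-6) = -4.20e-6 C/m.
Gauss's law: E·2πrL = λ_enc L/ε₀.
E = |λ_enc|/(2πε₀r) = (4.20e-6)/(2π·8.85×10^-12·0.383) = 1.97×10^5 N/C.

1.97×10^5 N/C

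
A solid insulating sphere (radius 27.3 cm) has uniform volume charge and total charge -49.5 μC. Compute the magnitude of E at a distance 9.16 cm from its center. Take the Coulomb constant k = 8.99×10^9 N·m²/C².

|E| ≈ 2.00×10^6 V/m

Take a concentric spherical Gaussian surface of radius r = 9.16 cm (r < R).
For a uniform sphere the enclosed fraction is (r/R)³, so Q_enc = (-49.5 μC)(0.0916/0.273)³ = -1.87×10^-6 C.
Since E is radial and uniform over the Gaussian sphere, Φ = E·4πr² = Q_enc/ε₀.
E = k|Q_enc|/r² = (8.99×10^9)(1.87×10^-6)/(0.0916)² = 2.00e6 N/C.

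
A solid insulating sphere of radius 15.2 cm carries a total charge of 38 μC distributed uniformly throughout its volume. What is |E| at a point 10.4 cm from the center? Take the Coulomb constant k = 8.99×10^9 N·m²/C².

Use a concentric Gaussian sphere at r = 10.4 cm (r < R).
Only the charge within r is enclosed: Q_enc = Q·(r/R)³ = (38 μC)·(10.4 cm/15.2 cm)³ = 1.217×10^-5 C.
Since E is radial and uniform over the Gaussian sphere, Φ = E·4πr² = Q_enc/ε₀.
E = k|Q_enc|/r² = (8.99×10^9)(1.217×10^-5)/(0.104)² = 1.01e7 N/C.

E ≈ 1.01×10^7 N/C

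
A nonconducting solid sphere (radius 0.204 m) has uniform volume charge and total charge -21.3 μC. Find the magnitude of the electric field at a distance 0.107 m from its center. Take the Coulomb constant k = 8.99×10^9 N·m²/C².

|E| ≈ 2.41×10^6 N/C

Take a concentric spherical Gaussian surface of radius r = 0.107 m (r < R).
Only the charge within r is enclosed: Q_enc = Q·(r/R)³ = (-21.3 μC)·(0.107 m/0.204 m)³ = -3.074×10^-6 C.
Gauss's law: E·4πr² = Q_enc/ε₀.
E = k|Q_enc|/r² = (8.99×10^9)(3.074×10^-6)/(0.107)² = 2.41×10^6 N/C.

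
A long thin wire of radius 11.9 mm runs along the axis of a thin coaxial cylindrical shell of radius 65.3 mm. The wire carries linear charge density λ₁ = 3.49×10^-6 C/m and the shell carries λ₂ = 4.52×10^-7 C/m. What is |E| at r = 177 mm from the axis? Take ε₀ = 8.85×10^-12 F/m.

E = 4.01×10^5 N/C

Take a coaxial cylindrical Gaussian surface of radius r = 177 mm and length L (r > 65.3 mm, enclosing both).
λ_enc = λ₁ + λ₂ = (3.49×10^-6) + (4.52e-7) = 3.942e-6 C/m.
Applying ∮E·dA = Q_enc/ε₀ with the end caps contributing no flux:
E = |λ_enc|/(2πε₀r) = (3.942×10^-6)/(2π·8.85×10^-12·0.177) = 4.01×10^5 N/C.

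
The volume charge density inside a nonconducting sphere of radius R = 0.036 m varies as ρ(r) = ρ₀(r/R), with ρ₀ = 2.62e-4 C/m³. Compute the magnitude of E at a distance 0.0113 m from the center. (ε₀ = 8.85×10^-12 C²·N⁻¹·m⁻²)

Take a concentric spherical Gaussian surface of radius r = 0.0113 m (r < R).
Integrate the density: Q_enc = 4π ∫₀^r ρ₀(r'/R)^1 r'² dr' = 4πρ₀ r^4/(4·R) = 3.728×10^-10 C.
By Gauss's law, ∮E·dA = E·4πr² = Q_enc/ε₀.
E = |Q_enc|/(4πε₀r²) = (3.728×10^-10)/(4π·8.85×10^-12·(0.0113)²) = 2.63e4 N/C.

|E| = 2.63×10^4 V/m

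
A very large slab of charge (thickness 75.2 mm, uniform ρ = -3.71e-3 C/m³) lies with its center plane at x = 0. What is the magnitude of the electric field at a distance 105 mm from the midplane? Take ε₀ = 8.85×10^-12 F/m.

The point |x| = 105 mm lies outside the slab (half-thickness 0.0376 m). A symmetric pillbox spanning the full slab encloses Q_enc = ρ·d·A.
Flux = 2EA ⇒ E = |ρ|d/(2ε₀), independent of distance outside.
E = (3.71e-3)(0.0752)/(2·8.85×10^-12) = 1.58e7 N/C.

|E| = 1.58×10^7 V/m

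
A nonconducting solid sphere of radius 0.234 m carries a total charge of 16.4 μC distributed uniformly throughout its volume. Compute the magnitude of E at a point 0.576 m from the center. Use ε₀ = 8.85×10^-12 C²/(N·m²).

Symmetry ⇒ E = E(r) r̂. Gaussian sphere of radius r = 0.576 m (r > R, so the entire charge is enclosed).
Q_enc = 16.4 μC = 1.64e-5 C.
Gauss's law: E·4πr² = Q_enc/ε₀.
E = |Q_enc|/(4πε₀r²) = (1.64e-5)/(4π·8.85×10^-12·(0.576)²) = 4.44×10^5 N/C.

|E| = 4.44×10^5 N/C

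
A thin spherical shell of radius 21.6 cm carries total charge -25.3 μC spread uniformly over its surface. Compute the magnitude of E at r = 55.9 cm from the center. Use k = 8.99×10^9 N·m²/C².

|E| = 7.28×10^5 V/m

Symmetry ⇒ E = E(r) r̂. Gaussian sphere of radius r = 55.9 cm (r > 21.6 cm).
The entire shell is enclosed: Q_enc = -2.53e-5 C.
Gauss's law: E·4πr² = Q_enc/ε₀.
E = k|Q_enc|/r² = (8.99×10^9)(2.53e-5)/(0.559)² = 7.28e5 N/C.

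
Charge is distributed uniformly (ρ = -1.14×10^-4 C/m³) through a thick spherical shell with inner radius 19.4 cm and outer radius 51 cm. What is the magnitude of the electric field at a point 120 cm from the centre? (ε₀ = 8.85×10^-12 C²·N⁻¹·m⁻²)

3.74×10^5 N/C

By spherical symmetry E is radial; choose a Gaussian sphere of radius r = 120 cm (r > 51 cm, enclosing the whole shell).
Q_enc = ρ·(4π/3)(b³ − a³) = (-1.14×10^-4)·(4π/3)·((0.51)³ − (0.194)³) = -5.986e-5 C.
Applying ∮E·dA = Q_enc/ε₀ with Φ = E(4πr²):
E = |Q_enc|/(4πε₀r²) = (5.986×10^-5)/(4π·8.85×10^-12·(1.2)²) = 3.74×10^5 N/C.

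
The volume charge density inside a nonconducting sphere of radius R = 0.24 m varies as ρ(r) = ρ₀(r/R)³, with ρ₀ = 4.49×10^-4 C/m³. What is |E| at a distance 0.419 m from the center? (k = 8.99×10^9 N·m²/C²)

E ≈ 6.66×10^5 N/C

Symmetry ⇒ E = E(r) r̂. Gaussian sphere of radius r = 0.419 m (r > R, all charge enclosed).
Q_enc = 4π ∫₀^R ρ₀(r'/R)^3 r'² dr' = 4πρ₀R³/6 = 1.30e-5 C.
Applying ∮E·dA = Q_enc/ε₀ with Φ = E(4πr²):
E = k|Q_enc|/r² = (8.99×10^9)(1.30×10^-5)/(0.419)² = 6.66×10^5 N/C.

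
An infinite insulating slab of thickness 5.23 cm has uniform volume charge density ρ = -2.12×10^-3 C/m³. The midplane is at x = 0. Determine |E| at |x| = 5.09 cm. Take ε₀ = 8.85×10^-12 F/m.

The point |x| = 5.09 cm lies outside the slab (half-thickness 0.02615 m). A symmetric pillbox spanning the full slab encloses Q_enc = ρ·d·A.
Flux = 2EA ⇒ E = |ρ|d/(2ε₀), independent of distance outside.
E = (2.12e-3)(0.0523)/(2·8.85×10^-12) = 6.26e6 N/C.

6.26×10^6 N/C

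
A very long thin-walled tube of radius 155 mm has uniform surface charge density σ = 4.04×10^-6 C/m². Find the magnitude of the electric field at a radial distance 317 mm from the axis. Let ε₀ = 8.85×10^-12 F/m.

|E| = 2.23e5 N/C

Take a coaxial cylindrical Gaussian surface of radius r = 317 mm and length L (r > 155 mm).
The whole shell is enclosed: λ_enc = σ·2πR = (4.04×10^-6)·2π·(0.155) = 3.935×10^-6 C/m.
Gauss's law: E·2πrL = λ_enc L/ε₀.
E = |λ_enc|/(2πε₀r) = (3.935×10^-6)/(2π·8.85×10^-12·0.317) = 2.23e5 N/C.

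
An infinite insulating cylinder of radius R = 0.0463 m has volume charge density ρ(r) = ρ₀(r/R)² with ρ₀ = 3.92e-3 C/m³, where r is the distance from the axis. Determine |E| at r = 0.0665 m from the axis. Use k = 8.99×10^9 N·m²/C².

Choose a coaxial cylinder of radius r = 0.0665 m (arbitrary length L) as the Gaussian surface (r > R, full charge per length enclosed).
λ_enc = 2π ∫₀^R ρ₀(r'/R)^2 r' dr' = 2πρ₀R²/4 = 1.32e-5 C/m.
Gauss's law: E·2πrL = λ_enc L/ε₀.
E = 2k|λ_enc|/r = 2(8.99×10^9)(1.32×10^-5)/(0.0665) = 3.57×10^6 N/C.

|E| ≈ 3.57×10^6 N/C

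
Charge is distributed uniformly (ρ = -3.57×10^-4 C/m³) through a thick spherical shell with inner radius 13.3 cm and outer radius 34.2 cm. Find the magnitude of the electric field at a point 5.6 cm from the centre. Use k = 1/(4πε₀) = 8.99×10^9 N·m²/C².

Use a concentric Gaussian sphere at r = 5.6 cm (r < 13.3 cm, inside the empty cavity).
Q_enc = 0 (all charge lies at larger r); Gauss's law gives E = 0.

E = 0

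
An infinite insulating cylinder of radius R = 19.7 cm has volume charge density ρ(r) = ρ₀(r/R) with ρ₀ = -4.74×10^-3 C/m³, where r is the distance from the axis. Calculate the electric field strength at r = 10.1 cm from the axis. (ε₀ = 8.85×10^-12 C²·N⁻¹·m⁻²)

By cylindrical symmetry E is radial; use a coaxial Gaussian cylinder of radius 10.1 cm and length L (r < R).
Integrating ρ over the cross-section to radius r: λ_enc = (2πρ₀/R) ∫₀^r r'^2 dr' = 2πρ₀ r^3/(3·R) = -5.192×10^-5 C/m.
By Gauss's law (flux through the curved wall only), E·2πrL = λ_enc L/ε₀.
E = |λ_enc|/(2πε₀r) = (5.192e-5)/(2π·8.85×10^-12·0.101) = 9.24×10^6 N/C.

|E| ≈ 9.24×10^6 N/C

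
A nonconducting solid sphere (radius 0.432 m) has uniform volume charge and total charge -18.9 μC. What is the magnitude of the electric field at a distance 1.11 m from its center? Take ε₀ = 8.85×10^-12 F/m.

Use a concentric Gaussian sphere at r = 1.11 m (r > R, so the entire charge is enclosed).
Q_enc = -18.9 μC = -1.89×10^-5 C.
Gauss's law: E·4πr² = Q_enc/ε₀.
E = |Q_enc|/(4πε₀r²) = (1.89×10^-5)/(4π·8.85×10^-12·(1.11)²) = 1.38×10^5 N/C.

E ≈ 1.38e5 V/m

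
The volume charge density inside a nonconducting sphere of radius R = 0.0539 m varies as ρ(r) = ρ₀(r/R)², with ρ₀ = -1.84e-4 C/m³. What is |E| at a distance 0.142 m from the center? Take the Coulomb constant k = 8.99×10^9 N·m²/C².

By spherical symmetry E is radial; choose a Gaussian sphere of radius r = 0.142 m (r > R, all charge enclosed).
Q_enc = 4π ∫₀^R ρ₀(r'/R)^2 r'² dr' = 4πρ₀R³/5 = -7.241×10^-8 C.
Gauss's law: E·4πr² = Q_enc/ε₀.
E = k|Q_enc|/r² = (8.99×10^9)(7.241e-8)/(0.142)² = 3.23×10^4 N/C.

|E| ≈ 3.23×10^4 N/C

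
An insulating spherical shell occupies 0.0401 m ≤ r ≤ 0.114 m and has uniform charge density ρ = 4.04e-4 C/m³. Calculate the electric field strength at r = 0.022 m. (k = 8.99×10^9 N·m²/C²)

|E| = 0 N/C

Take a concentric spherical Gaussian surface of radius r = 0.022 m (r < 0.0401 m, inside the empty cavity).
Q_enc = 0 (all charge lies at larger r); Gauss's law gives E = 0.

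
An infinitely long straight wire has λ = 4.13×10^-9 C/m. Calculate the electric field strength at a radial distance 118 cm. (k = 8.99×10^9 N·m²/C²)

Choose a coaxial cylinder of radius r = 118 cm (arbitrary length L) as the Gaussian surface.
Q_enc = λL, so λ_enc = 4.13e-9 C/m.
Gauss's law: E·2πrL = λ_enc L/ε₀.
E = 2k|λ_enc|/r = 2(8.99×10^9)(4.13×10^-9)/(1.18) = 62.9 N/C.

|E| = 62.9 N/C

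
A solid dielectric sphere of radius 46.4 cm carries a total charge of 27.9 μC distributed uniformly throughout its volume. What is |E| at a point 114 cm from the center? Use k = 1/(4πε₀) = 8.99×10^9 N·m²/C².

Symmetry ⇒ E = E(r) r̂. Gaussian sphere of radius r = 114 cm (r > R, so the entire charge is enclosed).
Q_enc = 27.9 μC = 2.79×10^-5 C.
Gauss's law: E·4πr² = Q_enc/ε₀.
E = k|Q_enc|/r² = (8.99×10^9)(2.79×10^-5)/(1.14)² = 1.93×10^5 N/C.

|E| ≈ 1.93×10^5 V/m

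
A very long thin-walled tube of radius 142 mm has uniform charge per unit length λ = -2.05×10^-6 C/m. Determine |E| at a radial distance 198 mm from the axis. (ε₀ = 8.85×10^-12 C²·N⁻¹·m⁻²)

Coaxial Gaussian cylinder, radius r = 198 mm, length L (r > 142 mm).
The full line charge is enclosed: λ_enc = -2.05e-6 C/m.
By Gauss's law (flux through the curved wall only), E·2πrL = λ_enc L/ε₀.
E = |λ_enc|/(2πε₀r) = (2.05×10^-6)/(2π·8.85×10^-12·0.198) = 1.86×10^5 N/C.

1.86e5 N/C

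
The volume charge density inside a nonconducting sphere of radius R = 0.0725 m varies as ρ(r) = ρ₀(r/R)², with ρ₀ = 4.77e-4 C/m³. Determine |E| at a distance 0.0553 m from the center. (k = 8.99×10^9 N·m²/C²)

|E| ≈ 3.47×10^5 V/m

Take a concentric spherical Gaussian surface of radius r = 0.0553 m (r < R).
Integrate the density: Q_enc = 4π ∫₀^r ρ₀(r'/R)^2 r'² dr' = 4πρ₀ r^5/(5·R²) = 1.18×10^-7 C.
By Gauss's law, ∮E·dA = E·4πr² = Q_enc/ε₀.
E = k|Q_enc|/r² = (8.99×10^9)(1.18×10^-7)/(0.0553)² = 3.47e5 N/C.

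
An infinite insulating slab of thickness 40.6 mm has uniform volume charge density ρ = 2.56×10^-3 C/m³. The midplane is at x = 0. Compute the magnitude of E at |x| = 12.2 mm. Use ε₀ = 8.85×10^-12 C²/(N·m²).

E ≈ 3.53e6 V/m

By symmetry E is perpendicular to the slab. A Gaussian pillbox from −12.2 mm to +12.2 mm (face area A) lies entirely within the slab.
Q_enc = ρ·(2x)·A and flux = 2EA, so 2EA = 2ρxA/ε₀ ⇒ E = |ρ|x/ε₀.
E = (2.56×10^-3)(0.0122)/(8.85×10^-12) = 3.53e6 N/C.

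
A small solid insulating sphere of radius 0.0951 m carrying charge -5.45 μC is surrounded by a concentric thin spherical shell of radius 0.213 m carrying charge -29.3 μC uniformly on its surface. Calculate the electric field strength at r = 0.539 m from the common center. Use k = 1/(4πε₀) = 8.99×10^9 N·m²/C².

E = 1.08×10^6 V/m

Take a concentric spherical Gaussian surface of radius r = 0.539 m (r > 0.213 m, enclosing both).
Q_enc = (-5.45 μC) + (-29.3 μC) = -3.475×10^-5 C.
Applying ∮E·dA = Q_enc/ε₀ with Φ = E(4πr²):
E = k|Q_enc|/r² = (8.99×10^9)(3.475×10^-5)/(0.539)² = 1.08e6 N/C.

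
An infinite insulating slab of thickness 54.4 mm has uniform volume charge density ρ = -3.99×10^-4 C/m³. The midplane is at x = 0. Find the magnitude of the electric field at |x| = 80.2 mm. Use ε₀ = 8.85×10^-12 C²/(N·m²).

E = 1.23e6 N/C

The point |x| = 80.2 mm lies outside the slab (half-thickness 0.0272 m). A symmetric pillbox spanning the full slab encloses Q_enc = ρ·d·A.
Flux = 2EA ⇒ E = |ρ|d/(2ε₀), independent of distance outside.
E = (3.99×10^-4)(0.0544)/(2·8.85×10^-12) = 1.23×10^6 N/C.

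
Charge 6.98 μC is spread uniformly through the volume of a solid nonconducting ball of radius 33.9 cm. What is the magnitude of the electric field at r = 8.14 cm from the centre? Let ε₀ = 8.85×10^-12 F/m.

By spherical symmetry E is radial; choose a Gaussian sphere of radius r = 8.14 cm (r < R).
Only the charge within r is enclosed: Q_enc = Q·(r/R)³ = (6.98 μC)·(8.14 cm/33.9 cm)³ = 9.663×10^-8 C.
By Gauss's law, ∮E·dA = E·4πr² = Q_enc/ε₀.
E = |Q_enc|/(4πε₀r²) = (9.663×10^-8)/(4π·8.85×10^-12·(0.0814)²) = 1.31×10^5 N/C.

E ≈ 1.31×10^5 N/C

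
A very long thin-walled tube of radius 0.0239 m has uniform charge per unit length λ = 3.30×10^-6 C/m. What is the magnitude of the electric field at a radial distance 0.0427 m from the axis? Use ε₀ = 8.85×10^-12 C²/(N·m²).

|E| = 1.39×10^6 V/m

Coaxial Gaussian cylinder, radius r = 0.0427 m, length L (r > 0.0239 m).
The full line charge is enclosed: λ_enc = 3.30e-6 C/m.
By Gauss's law (flux through the curved wall only), E·2πrL = λ_enc L/ε₀.
E = |λ_enc|/(2πε₀r) = (3.30×10^-6)/(2π·8.85×10^-12·0.0427) = 1.39e6 N/C.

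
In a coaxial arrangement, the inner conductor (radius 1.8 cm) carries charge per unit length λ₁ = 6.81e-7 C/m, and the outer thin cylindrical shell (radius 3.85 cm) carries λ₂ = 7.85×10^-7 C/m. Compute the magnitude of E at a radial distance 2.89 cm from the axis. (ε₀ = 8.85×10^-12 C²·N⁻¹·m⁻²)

Coaxial Gaussian cylinder, radius r = 2.89 cm, length L (between the conductors, 1.8 cm < r < 3.85 cm).
The shell at 3.85 cm lies outside the Gaussian surface, so λ_enc = λ₁ = 6.81×10^-7 C/m.
Since E is radial and uniform over the curved surface, Φ = E·2πrL = Q_enc/ε₀ = λ_enc L/ε₀.
E = |λ_enc|/(2πε₀r) = (6.81e-7)/(2π·8.85×10^-12·0.0289) = 4.24e5 N/C.

4.24×10^5 N/C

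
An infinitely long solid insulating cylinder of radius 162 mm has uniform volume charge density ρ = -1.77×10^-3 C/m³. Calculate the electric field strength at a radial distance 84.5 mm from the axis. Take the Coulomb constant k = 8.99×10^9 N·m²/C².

|E| = 8.45×10^6 N/C

By cylindrical symmetry E is radial; use a coaxial Gaussian cylinder of radius 84.5 mm and length L (r < R).
Enclosed charge per unit length: λ_enc = ρ·πr² = (-1.77×10^-3)π(0.0845)² = -3.97×10^-5 C/m.
Applying ∮E·dA = Q_enc/ε₀ with the end caps contributing no flux:
E = 2k|λ_enc|/r = 2(8.99×10^9)(3.97×10^-5)/(0.0845) = 8.45×10^6 N/C.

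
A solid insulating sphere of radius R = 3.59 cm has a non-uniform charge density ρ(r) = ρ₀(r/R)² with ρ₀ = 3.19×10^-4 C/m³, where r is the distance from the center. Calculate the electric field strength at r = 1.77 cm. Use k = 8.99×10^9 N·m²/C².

By spherical symmetry E is radial; choose a Gaussian sphere of radius r = 1.77 cm (r < R).
Integrate the density: Q_enc = 4π ∫₀^r ρ₀(r'/R)^2 r'² dr' = 4πρ₀ r^5/(5·R²) = 1.081e-9 C.
Since E is radial and uniform over the Gaussian sphere, Φ = E·4πr² = Q_enc/ε₀.
E = k|Q_enc|/r² = (8.99×10^9)(1.081e-9)/(0.0177)² = 3.10e4 N/C.

E = 3.10e4 N/C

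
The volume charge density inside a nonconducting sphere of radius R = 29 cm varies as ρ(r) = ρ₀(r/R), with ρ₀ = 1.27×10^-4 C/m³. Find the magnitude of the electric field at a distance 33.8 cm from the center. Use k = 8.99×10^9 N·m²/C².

Symmetry ⇒ E = E(r) r̂. Gaussian sphere of radius r = 33.8 cm (r > R, all charge enclosed).
Q_enc = 4π ∫₀^R ρ₀(r'/R)^1 r'² dr' = 4πρ₀R³/4 = 9.731×10^-6 C.
Since E is radial and uniform over the Gaussian sphere, Φ = E·4πr² = Q_enc/ε₀.
E = k|Q_enc|/r² = (8.99×10^9)(9.731×10^-6)/(0.338)² = 7.66e5 N/C.

E = 7.66×10^5 N/C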